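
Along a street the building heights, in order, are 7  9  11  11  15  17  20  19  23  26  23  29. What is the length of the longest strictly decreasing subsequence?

2

Negate each value so 'decreasing' becomes 'increasing', then run patience tails on the negated sequence:
-7 → extends → [-7]
-9 → replaces -7 → [-9]
-11 → replaces -9 → [-11]
-11 → already a tail → [-11]
-15 → replaces -11 → [-15]
-17 → replaces -15 → [-17]
-20 → replaces -17 → [-20]
-19 → extends → [-20, -19]
-23 → replaces -20 → [-23, -19]
-26 → replaces -23 → [-26, -19]
-23 → replaces -19 → [-26, -23]
-29 → replaces -26 → [-29, -23]
Two tails, so the longest strictly decreasing subsequence of the original has length 2.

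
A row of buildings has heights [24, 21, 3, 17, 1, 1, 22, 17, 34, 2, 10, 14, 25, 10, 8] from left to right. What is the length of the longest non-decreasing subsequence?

Let dp[i] be the length of the longest such subsequence ending at index i:
i:      1  2  3  4  5  6  7  8  9 10 11 12 13 14 15
a[i]:  24 21  3 17  1  1 22 17 34  2 10 14 25 10  8
dp:     1  1  1  2  1  2  3  3  4  3  4  5  6  5  4
Maximum dp value is 6.

6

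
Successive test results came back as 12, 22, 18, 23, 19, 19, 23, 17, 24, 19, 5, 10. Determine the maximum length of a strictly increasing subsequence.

5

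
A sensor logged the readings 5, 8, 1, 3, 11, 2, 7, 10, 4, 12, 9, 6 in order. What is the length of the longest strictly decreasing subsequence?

Negate each value so 'decreasing' becomes 'increasing', then run patience tails on the negated sequence:
-5 → extends → [-5]
-8 → replaces -5 → [-8]
-1 → extends → [-8, -1]
-3 → replaces -1 → [-8, -3]
-11 → replaces -8 → [-11, -3]
-2 → extends → [-11, -3, -2]
-7 → replaces -3 → [-11, -7, -2]
-10 → replaces -7 → [-11, -10, -2]
-4 → replaces -2 → [-11, -10, -4]
-12 → replaces -11 → [-12, -10, -4]
-9 → replaces -4 → [-12, -10, -9]
-6 → extends → [-12, -10, -9, -6]
Four tails, so the longest strictly decreasing subsequence of the original has length 4.

4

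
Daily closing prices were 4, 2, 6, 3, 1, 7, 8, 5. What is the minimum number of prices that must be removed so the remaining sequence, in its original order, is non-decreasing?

Fewest deletions = n − (longest non-decreasing subsequence).
i:     1 2 3 4 5 6 7 8
a[i]:  4 2 6 3 1 7 8 5
dp:    1 1 2 2 1 3 4 3
max dp = 4, so deletions = 8 − 4 = 4.

4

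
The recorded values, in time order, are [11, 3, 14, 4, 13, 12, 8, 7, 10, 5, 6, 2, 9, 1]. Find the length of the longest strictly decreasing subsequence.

Let dp[i] be the longest strictly decreasing subsequence ending at i:
i:      1  2  3  4  5  6  7  8  9 10 11 12 13 14
a[i]:  11  3 14  4 13 12  8  7 10  5  6  2  9  1
dp:     1  2  1  2  2  3  4  5  4  6  6  7  5  8
Maximum is 8.

8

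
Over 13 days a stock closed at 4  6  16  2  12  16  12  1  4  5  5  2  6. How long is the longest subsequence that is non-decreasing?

Track the smallest tail for each achievable length (allowing ties):
4 → extends → [4]
6 → extends → [4, 6]
16 → extends → [4, 6, 16]
2 → replaces 4 → [2, 6, 16]
12 → replaces 16 → [2, 6, 12]
16 → extends → [2, 6, 12, 16]
12 → replaces 16 → [2, 6, 12, 12]
1 → replaces 2 → [1, 6, 12, 12]
4 → replaces 6 → [1, 4, 12, 12]
5 → replaces 12 → [1, 4, 5, 12]
5 → replaces 12 → [1, 4, 5, 5]
2 → replaces 4 → [1, 2, 5, 5]
6 → extends → [1, 2, 5, 5, 6]
Five tails, so the longest non-decreasing subsequence has length 5 (e.g. 4, 4, 5, 5, 6).

5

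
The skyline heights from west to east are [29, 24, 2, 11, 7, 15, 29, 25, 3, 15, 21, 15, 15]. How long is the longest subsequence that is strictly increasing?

4

Track the smallest tail for each achievable length (strict):
29 → extends → [29]
24 → replaces 29 → [24]
2 → replaces 24 → [2]
11 → extends → [2, 11]
7 → replaces 11 → [2, 7]
15 → extends → [2, 7, 15]
29 → extends → [2, 7, 15, 29]
25 → replaces 29 → [2, 7, 15, 25]
3 → replaces 7 → [2, 3, 15, 25]
15 → already a tail → [2, 3, 15, 25]
21 → replaces 25 → [2, 3, 15, 21]
15 → already a tail → [2, 3, 15, 21]
15 → already a tail → [2, 3, 15, 21]
Four tails, so the longest strictly increasing subsequence has length 4 (e.g. 2, 11, 15, 29).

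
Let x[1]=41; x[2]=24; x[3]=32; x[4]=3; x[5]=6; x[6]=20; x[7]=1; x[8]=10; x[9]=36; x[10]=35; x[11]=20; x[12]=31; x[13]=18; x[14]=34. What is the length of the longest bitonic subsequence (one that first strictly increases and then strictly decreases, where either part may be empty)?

7

inc[i] = longest strictly increasing subsequence ending at i; dec[i] = longest strictly decreasing subsequence starting at i:
i:      1  2  3  4  5  6  7  8  9 10 11 12 13 14
x[i]:  41 24 32  3  6 20  1 10 36 35 20 31 18 34
inc:    1  1  2  1  2  3  1  3  4  4  4  5  4  6
dec:    5  3  3  2  2  2  1  1  4  3  2  2  1  1
Best peak at i=9 (value 36): inc=4, dec=4, length 4+4−1 = 7.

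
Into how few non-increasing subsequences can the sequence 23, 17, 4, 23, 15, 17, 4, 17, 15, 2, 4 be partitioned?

3

Place each on the leftmost legal pile:
23 → new pile 1 (tops now [23])
17 → pile 1 (tops now [17])
4 → pile 1 (tops now [4])
23 → new pile 2 (tops now [4, 23])
15 → pile 2 (tops now [4, 15])
17 → new pile 3 (tops now [4, 15, 17])
4 → pile 1 (tops now [4, 15, 17])
17 → pile 3 (tops now [4, 15, 17])
15 → pile 2 (tops now [4, 15, 17])
2 → pile 1 (tops now [2, 15, 17])
4 → pile 2 (tops now [2, 4, 17])
Three piles.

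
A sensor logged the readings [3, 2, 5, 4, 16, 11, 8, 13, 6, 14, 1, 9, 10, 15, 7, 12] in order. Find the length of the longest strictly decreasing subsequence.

5

Negate each value so 'decreasing' becomes 'increasing', then run patience tails on the negated sequence:
-3 → extends → [-3]
-2 → extends → [-3, -2]
-5 → replaces -3 → [-5, -2]
-4 → replaces -2 → [-5, -4]
-16 → replaces -5 → [-16, -4]
-11 → replaces -4 → [-16, -11]
-8 → extends → [-16, -11, -8]
-13 → replaces -11 → [-16, -13, -8]
-6 → extends → [-16, -13, -8, -6]
-14 → replaces -13 → [-16, -14, -8, -6]
-1 → extends → [-16, -14, -8, -6, -1]
-9 → replaces -8 → [-16, -14, -9, -6, -1]
-10 → replaces -9 → [-16, -14, -10, -6, -1]
-15 → replaces -14 → [-16, -15, -10, -6, -1]
-7 → replaces -6 → [-16, -15, -10, -7, -1]
-12 → replaces -10 → [-16, -15, -12, -7, -1]
Five tails, so the longest strictly decreasing subsequence of the original has length 5.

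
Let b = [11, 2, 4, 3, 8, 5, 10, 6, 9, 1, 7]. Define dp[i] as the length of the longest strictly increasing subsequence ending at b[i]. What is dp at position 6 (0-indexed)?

dp[i] = 1 + max{dp[j] : j<i, b[j]<b[i]} (or 1 if no such j):
i:      0  1  2  3  4  5  6  7  8  9 10
b[i]:  11  2  4  3  8  5 10  6  9  1  7
dp:     1  1  2  2  3  3  4  4  5  1  5
At index 6 the value is 4.

4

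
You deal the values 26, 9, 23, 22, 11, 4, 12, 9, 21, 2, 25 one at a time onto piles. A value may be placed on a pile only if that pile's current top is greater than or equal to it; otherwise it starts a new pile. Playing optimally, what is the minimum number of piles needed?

5

Place each on the leftmost legal pile:
26 → new pile 1 (tops now [26])
9 → pile 1 (tops now [9])
23 → new pile 2 (tops now [9, 23])
22 → pile 2 (tops now [9, 22])
11 → pile 2 (tops now [9, 11])
4 → pile 1 (tops now [4, 11])
12 → new pile 3 (tops now [4, 11, 12])
9 → pile 2 (tops now [4, 9, 12])
21 → new pile 4 (tops now [4, 9, 12, 21])
2 → pile 1 (tops now [2, 9, 12, 21])
25 → new pile 5 (tops now [2, 9, 12, 21, 25])
Five piles.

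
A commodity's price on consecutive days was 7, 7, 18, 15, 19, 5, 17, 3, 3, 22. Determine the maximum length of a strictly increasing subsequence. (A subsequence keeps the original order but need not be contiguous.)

Track the smallest tail for each achievable length (strict):
7 → extends → [7]
7 → already a tail → [7]
18 → extends → [7, 18]
15 → replaces 18 → [7, 15]
19 → extends → [7, 15, 19]
5 → replaces 7 → [5, 15, 19]
17 → replaces 19 → [5, 15, 17]
3 → replaces 5 → [3, 15, 17]
3 → already a tail → [3, 15, 17]
22 → extends → [3, 15, 17, 22]
Four tails, so the longest strictly increasing subsequence has length 4 (e.g. 7, 18, 19, 22).

4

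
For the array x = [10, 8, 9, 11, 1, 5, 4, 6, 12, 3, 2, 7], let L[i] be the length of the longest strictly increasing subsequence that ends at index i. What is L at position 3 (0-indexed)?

dp[i] = 1 + max{dp[j] : j<i, x[j]<x[i]} (or 1 if no such j):
i:      0  1  2  3  4  5  6  7  8  9 10 11
x[i]:  10  8  9 11  1  5  4  6 12  3  2  7
dp:     1  1  2  3  1  2  2  3  4  2  2  4
At index 3 the value is 3.

3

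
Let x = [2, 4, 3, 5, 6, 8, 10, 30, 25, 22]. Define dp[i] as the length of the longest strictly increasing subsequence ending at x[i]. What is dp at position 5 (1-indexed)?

4

dp[i] = 1 + max{dp[j] : j<i, x[j]<x[i]} (or 1 if no such j):
i:      1  2  3  4  5  6  7  8  9 10
x[i]:   2  4  3  5  6  8 10 30 25 22
dp:     1  2  2  3  4  5  6  7  7  7
At index 5 the value is 4.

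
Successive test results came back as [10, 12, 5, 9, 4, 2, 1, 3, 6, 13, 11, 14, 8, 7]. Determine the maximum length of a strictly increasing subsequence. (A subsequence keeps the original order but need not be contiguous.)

5

Let dp[i] be the length of the longest such subsequence ending at index i:
i:      1  2  3  4  5  6  7  8  9 10 11 12 13 14
a[i]:  10 12  5  9  4  2  1  3  6 13 11 14  8  7
dp:     1  2  1  2  1  1  1  2  3  4  4  5  4  4
Maximum dp value is 5.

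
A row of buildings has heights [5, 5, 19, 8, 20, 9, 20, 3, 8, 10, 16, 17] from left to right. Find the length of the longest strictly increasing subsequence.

6

Track the smallest tail for each achievable length (strict):
5 → extends → [5]
5 → already a tail → [5]
19 → extends → [5, 19]
8 → replaces 19 → [5, 8]
20 → extends → [5, 8, 20]
9 → replaces 20 → [5, 8, 9]
20 → extends → [5, 8, 9, 20]
3 → replaces 5 → [3, 8, 9, 20]
8 → already a tail → [3, 8, 9, 20]
10 → replaces 20 → [3, 8, 9, 10]
16 → extends → [3, 8, 9, 10, 16]
17 → extends → [3, 8, 9, 10, 16, 17]
Six tails, so the longest strictly increasing subsequence has length 6 (e.g. 5, 8, 9, 10, 16, 17).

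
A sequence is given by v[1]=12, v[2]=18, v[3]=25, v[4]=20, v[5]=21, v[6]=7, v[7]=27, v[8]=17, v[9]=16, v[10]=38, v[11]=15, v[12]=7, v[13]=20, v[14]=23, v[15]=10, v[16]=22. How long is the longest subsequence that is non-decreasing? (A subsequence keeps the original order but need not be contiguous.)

6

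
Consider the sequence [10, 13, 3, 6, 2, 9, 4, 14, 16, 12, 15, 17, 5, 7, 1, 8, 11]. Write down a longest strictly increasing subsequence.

Patience tails give the LIS length; then backtrack through the dp parents:
10 → extends → [10]
13 → extends → [10, 13]
3 → replaces 10 → [3, 13]
6 → replaces 13 → [3, 6]
2 → replaces 3 → [2, 6]
9 → extends → [2, 6, 9]
4 → replaces 6 → [2, 4, 9]
14 → extends → [2, 4, 9, 14]
16 → extends → [2, 4, 9, 14, 16]
12 → replaces 14 → [2, 4, 9, 12, 16]
15 → replaces 16 → [2, 4, 9, 12, 15]
17 → extends → [2, 4, 9, 12, 15, 17]
5 → replaces 9 → [2, 4, 5, 12, 15, 17]
7 → replaces 12 → [2, 4, 5, 7, 15, 17]
1 → replaces 2 → [1, 4, 5, 7, 15, 17]
8 → replaces 15 → [1, 4, 5, 7, 8, 17]
11 → replaces 17 → [1, 4, 5, 7, 8, 11]
Length 6; one witness is 3, 6, 9, 14, 16, 17.

3, 6, 9, 14, 16, 17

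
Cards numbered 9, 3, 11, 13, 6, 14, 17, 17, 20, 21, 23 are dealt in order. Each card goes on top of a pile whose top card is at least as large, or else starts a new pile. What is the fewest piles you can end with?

8

The minimum number of non-increasing subsequences covering a sequence equals the length of its longest strictly increasing subsequence.
LIS length is 8 (e.g. 9, 11, 13, 14, 17, 20, 21, 23), so 8 piles are needed.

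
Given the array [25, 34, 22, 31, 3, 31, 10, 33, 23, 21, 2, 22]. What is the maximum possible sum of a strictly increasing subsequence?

Let S[i] be the best sum of a strictly increasing subsequence ending at i:
i:      1  2  3  4  5  6  7  8  9 10 11 12
a[i]:  25 34 22 31  3 31 10 33 23 21  2 22
S:     25 59 22 56  3 56 13 89 45 34  2 56
Maximum is 89 (e.g. 25 + 31 + 33).

89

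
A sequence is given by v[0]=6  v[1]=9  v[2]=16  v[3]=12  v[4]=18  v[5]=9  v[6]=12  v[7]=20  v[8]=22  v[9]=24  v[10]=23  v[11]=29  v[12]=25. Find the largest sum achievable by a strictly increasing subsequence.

Let S[i] be the best sum of a strictly increasing subsequence ending at i:
i:       0   1   2   3   4   5   6   7   8   9  10  11  12
v[i]:    6   9  16  12  18   9  12  20  22  24  23  29  25
S:       6  15  31  27  49  15  27  69  91 115 114 144 140
Maximum is 144 (e.g. 6 + 9 + 16 + 18 + 20 + 22 + 24 + 29).

144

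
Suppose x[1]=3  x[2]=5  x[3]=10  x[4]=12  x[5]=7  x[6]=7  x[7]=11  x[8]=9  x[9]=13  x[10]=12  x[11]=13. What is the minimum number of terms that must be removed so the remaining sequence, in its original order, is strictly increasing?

Fewest deletions = n − (longest strictly increasing subsequence).
Patience tails:
3 → extends → [3]
5 → extends → [3, 5]
10 → extends → [3, 5, 10]
12 → extends → [3, 5, 10, 12]
7 → replaces 10 → [3, 5, 7, 12]
7 → already a tail → [3, 5, 7, 12]
11 → replaces 12 → [3, 5, 7, 11]
9 → replaces 11 → [3, 5, 7, 9]
13 → extends → [3, 5, 7, 9, 13]
12 → replaces 13 → [3, 5, 7, 9, 12]
13 → extends → [3, 5, 7, 9, 12, 13]
Longest strictly increasing subsequence has length 6, so deletions = 11 − 6 = 5.

5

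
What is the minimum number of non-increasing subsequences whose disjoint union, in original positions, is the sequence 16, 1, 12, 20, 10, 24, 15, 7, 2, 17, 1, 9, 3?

Place each on the leftmost legal pile:
16 → new pile 1 (tops now [16])
1 → pile 1 (tops now [1])
12 → new pile 2 (tops now [1, 12])
20 → new pile 3 (tops now [1, 12, 20])
10 → pile 2 (tops now [1, 10, 20])
24 → new pile 4 (tops now [1, 10, 20, 24])
15 → pile 3 (tops now [1, 10, 15, 24])
7 → pile 2 (tops now [1, 7, 15, 24])
2 → pile 2 (tops now [1, 2, 15, 24])
17 → pile 4 (tops now [1, 2, 15, 17])
1 → pile 1 (tops now [1, 2, 15, 17])
9 → pile 3 (tops now [1, 2, 9, 17])
3 → pile 3 (tops now [1, 2, 3, 17])
Four piles.

4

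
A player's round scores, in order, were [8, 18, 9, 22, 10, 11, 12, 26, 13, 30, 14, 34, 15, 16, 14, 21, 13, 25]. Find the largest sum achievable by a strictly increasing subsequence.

Let S[i] be the best sum of a strictly increasing subsequence ending at i:
i:       1   2   3   4   5   6   7   8   9  10  11  12  13  14  15  16  17  18
a[i]:    8  18   9  22  10  11  12  26  13  30  14  34  15  16  14  21  13  25
S:       8  26  17  48  27  38  50  76  63 106  77 140  92 108  77 129  63 154
Maximum is 154 (e.g. 8 + 9 + 10 + 11 + 12 + 13 + 14 + 15 + 16 + 21 + 25).

154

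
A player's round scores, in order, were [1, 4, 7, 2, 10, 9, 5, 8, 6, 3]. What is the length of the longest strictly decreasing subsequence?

Let dp[i] be the longest strictly decreasing subsequence ending at i:
i:      1  2  3  4  5  6  7  8  9 10
a[i]:   1  4  7  2 10  9  5  8  6  3
dp:     1  1  1  2  1  2  3  3  4  5
Maximum is 5.

5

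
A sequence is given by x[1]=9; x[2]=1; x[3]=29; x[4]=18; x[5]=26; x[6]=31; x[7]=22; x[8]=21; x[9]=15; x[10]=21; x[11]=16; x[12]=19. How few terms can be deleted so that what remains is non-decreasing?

Fewest deletions = n − (longest non-decreasing subsequence).
i:      1  2  3  4  5  6  7  8  9 10 11 12
x[i]:   9  1 29 18 26 31 22 21 15 21 16 19
dp:     1  1  2  2  3  4  3  3  2  4  3  4
max dp = 4, so deletions = 12 − 4 = 8.

8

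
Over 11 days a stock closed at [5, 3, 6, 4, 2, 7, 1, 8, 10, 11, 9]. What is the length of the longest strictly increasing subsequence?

Let dp[i] be the length of the longest such subsequence ending at index i:
i:      1  2  3  4  5  6  7  8  9 10 11
a[i]:   5  3  6  4  2  7  1  8 10 11  9
dp:     1  1  2  2  1  3  1  4  5  6  5
Maximum dp value is 6.

6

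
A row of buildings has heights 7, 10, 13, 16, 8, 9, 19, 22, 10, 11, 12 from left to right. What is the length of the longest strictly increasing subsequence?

Track the smallest tail for each achievable length (strict):
7 → extends → [7]
10 → extends → [7, 10]
13 → extends → [7, 10, 13]
16 → extends → [7, 10, 13, 16]
8 → replaces 10 → [7, 8, 13, 16]
9 → replaces 13 → [7, 8, 9, 16]
19 → extends → [7, 8, 9, 16, 19]
22 → extends → [7, 8, 9, 16, 19, 22]
10 → replaces 16 → [7, 8, 9, 10, 19, 22]
11 → replaces 19 → [7, 8, 9, 10, 11, 22]
12 → replaces 22 → [7, 8, 9, 10, 11, 12]
Six tails, so the longest strictly increasing subsequence has length 6 (e.g. 7, 10, 13, 16, 19, 22).

6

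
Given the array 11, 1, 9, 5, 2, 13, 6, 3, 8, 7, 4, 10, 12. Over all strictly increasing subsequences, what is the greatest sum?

42

Let S[i] be the best sum of a strictly increasing subsequence ending at i:
i:      1  2  3  4  5  6  7  8  9 10 11 12 13
a[i]:  11  1  9  5  2 13  6  3  8  7  4 10 12
S:     11  1 10  6  3 24 12  6 20 19 10 30 42
Maximum is 42 (e.g. 1 + 5 + 6 + 8 + 10 + 12).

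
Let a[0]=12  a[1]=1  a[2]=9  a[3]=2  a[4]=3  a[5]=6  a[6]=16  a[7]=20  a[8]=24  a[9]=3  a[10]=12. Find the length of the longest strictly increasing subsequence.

7

Let dp[i] be the length of the longest such subsequence ending at index i:
i:      0  1  2  3  4  5  6  7  8  9 10
a[i]:  12  1  9  2  3  6 16 20 24  3 12
dp:     1  1  2  2  3  4  5  6  7  3  5
Maximum dp value is 7.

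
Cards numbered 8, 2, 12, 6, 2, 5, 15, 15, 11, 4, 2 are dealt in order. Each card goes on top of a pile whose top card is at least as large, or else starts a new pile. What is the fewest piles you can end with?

The minimum number of non-increasing subsequences covering a sequence equals the length of its longest strictly increasing subsequence.
LIS length is 3 (e.g. 8, 12, 15), so 3 piles are needed.

3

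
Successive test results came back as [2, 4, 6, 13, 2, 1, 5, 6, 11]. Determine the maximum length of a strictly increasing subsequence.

Track the smallest tail for each achievable length (strict):
2 → extends → [2]
4 → extends → [2, 4]
6 → extends → [2, 4, 6]
13 → extends → [2, 4, 6, 13]
2 → already a tail → [2, 4, 6, 13]
1 → replaces 2 → [1, 4, 6, 13]
5 → replaces 6 → [1, 4, 5, 13]
6 → replaces 13 → [1, 4, 5, 6]
11 → extends → [1, 4, 5, 6, 11]
Five tails, so the longest strictly increasing subsequence has length 5 (e.g. 2, 4, 5, 6, 11).

5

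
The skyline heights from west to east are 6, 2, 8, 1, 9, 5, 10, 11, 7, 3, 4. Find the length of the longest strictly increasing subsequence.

Track the smallest tail for each achievable length (strict):
6 → extends → [6]
2 → replaces 6 → [2]
8 → extends → [2, 8]
1 → replaces 2 → [1, 8]
9 → extends → [1, 8, 9]
5 → replaces 8 → [1, 5, 9]
10 → extends → [1, 5, 9, 10]
11 → extends → [1, 5, 9, 10, 11]
7 → replaces 9 → [1, 5, 7, 10, 11]
3 → replaces 5 → [1, 3, 7, 10, 11]
4 → replaces 7 → [1, 3, 4, 10, 11]
Five tails, so the longest strictly increasing subsequence has length 5 (e.g. 6, 8, 9, 10, 11).

5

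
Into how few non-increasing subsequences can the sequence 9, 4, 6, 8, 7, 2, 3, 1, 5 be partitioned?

3

The minimum number of non-increasing subsequences covering a sequence equals the length of its longest strictly increasing subsequence.
LIS length is 3 (e.g. 4, 6, 8), so 3 piles are needed.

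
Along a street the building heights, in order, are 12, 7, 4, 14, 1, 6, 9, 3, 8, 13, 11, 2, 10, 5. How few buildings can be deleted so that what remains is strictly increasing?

Fewest deletions = n − (longest strictly increasing subsequence).
Patience tails:
12 → extends → [12]
7 → replaces 12 → [7]
4 → replaces 7 → [4]
14 → extends → [4, 14]
1 → replaces 4 → [1, 14]
6 → replaces 14 → [1, 6]
9 → extends → [1, 6, 9]
3 → replaces 6 → [1, 3, 9]
8 → replaces 9 → [1, 3, 8]
13 → extends → [1, 3, 8, 13]
11 → replaces 13 → [1, 3, 8, 11]
2 → replaces 3 → [1, 2, 8, 11]
10 → replaces 11 → [1, 2, 8, 10]
5 → replaces 8 → [1, 2, 5, 10]
Longest strictly increasing subsequence has length 4, so deletions = 14 − 4 = 10.

10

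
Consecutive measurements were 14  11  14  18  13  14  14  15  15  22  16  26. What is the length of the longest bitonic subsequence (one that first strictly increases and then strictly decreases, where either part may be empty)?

inc[i] = longest strictly increasing subsequence ending at i; dec[i] = longest strictly decreasing subsequence starting at i:
i:      1  2  3  4  5  6  7  8  9 10 11 12
a[i]:  14 11 14 18 13 14 14 15 15 22 16 26
inc:    1  1  2  3  2  3  3  4  4  5  5  6
dec:    2  1  2  2  1  1  1  1  1  2  1  1
Best peak at i=10 (value 22): inc=5, dec=2, length 5+2−1 = 6.

6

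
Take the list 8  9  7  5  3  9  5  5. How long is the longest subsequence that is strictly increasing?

2

Track the smallest tail for each achievable length (strict):
8 → extends → [8]
9 → extends → [8, 9]
7 → replaces 8 → [7, 9]
5 → replaces 7 → [5, 9]
3 → replaces 5 → [3, 9]
9 → already a tail → [3, 9]
5 → replaces 9 → [3, 5]
5 → already a tail → [3, 5]
Two tails, so the longest strictly increasing subsequence has length 2 (e.g. 8, 9).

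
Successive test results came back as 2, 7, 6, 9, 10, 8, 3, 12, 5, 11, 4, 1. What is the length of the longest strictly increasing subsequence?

5

Track the smallest tail for each achievable length (strict):
2 → extends → [2]
7 → extends → [2, 7]
6 → replaces 7 → [2, 6]
9 → extends → [2, 6, 9]
10 → extends → [2, 6, 9, 10]
8 → replaces 9 → [2, 6, 8, 10]
3 → replaces 6 → [2, 3, 8, 10]
12 → extends → [2, 3, 8, 10, 12]
5 → replaces 8 → [2, 3, 5, 10, 12]
11 → replaces 12 → [2, 3, 5, 10, 11]
4 → replaces 5 → [2, 3, 4, 10, 11]
1 → replaces 2 → [1, 3, 4, 10, 11]
Five tails, so the longest strictly increasing subsequence has length 5 (e.g. 2, 7, 9, 10, 12).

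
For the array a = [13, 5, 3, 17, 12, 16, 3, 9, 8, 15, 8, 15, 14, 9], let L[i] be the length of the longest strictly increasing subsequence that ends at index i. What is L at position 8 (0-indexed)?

dp[i] = 1 + max{dp[j] : j<i, a[j]<a[i]} (or 1 if no such j):
i:      0  1  2  3  4  5  6  7  8  9 10 11 12 13
a[i]:  13  5  3 17 12 16  3  9  8 15  8 15 14  9
dp:     1  1  1  2  2  3  1  2  2  3  2  3  3  3
At index 8 the value is 2.

2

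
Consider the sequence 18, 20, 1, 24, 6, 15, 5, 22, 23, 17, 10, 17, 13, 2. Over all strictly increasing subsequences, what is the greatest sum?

83

Let S[i] be the best sum of a strictly increasing subsequence ending at i:
i:      1  2  3  4  5  6  7  8  9 10 11 12 13 14
a[i]:  18 20  1 24  6 15  5 22 23 17 10 17 13  2
S:     18 38  1 62  7 22  6 60 83 39 17 39 30  3
Maximum is 83 (e.g. 18 + 20 + 22 + 23).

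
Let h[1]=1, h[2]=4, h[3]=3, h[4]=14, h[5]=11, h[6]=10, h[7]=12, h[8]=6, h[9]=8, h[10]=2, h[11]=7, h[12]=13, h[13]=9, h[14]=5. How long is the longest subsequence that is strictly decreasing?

Negate each value so 'decreasing' becomes 'increasing', then run patience tails on the negated sequence:
-1 → extends → [-1]
-4 → replaces -1 → [-4]
-3 → extends → [-4, -3]
-14 → replaces -4 → [-14, -3]
-11 → replaces -3 → [-14, -11]
-10 → extends → [-14, -11, -10]
-12 → replaces -11 → [-14, -12, -10]
-6 → extends → [-14, -12, -10, -6]
-8 → replaces -6 → [-14, -12, -10, -8]
-2 → extends → [-14, -12, -10, -8, -2]
-7 → replaces -2 → [-14, -12, -10, -8, -7]
-13 → replaces -12 → [-14, -13, -10, -8, -7]
-9 → replaces -8 → [-14, -13, -10, -9, -7]
-5 → extends → [-14, -13, -10, -9, -7, -5]
Six tails, so the longest strictly decreasing subsequence of the original has length 6.

6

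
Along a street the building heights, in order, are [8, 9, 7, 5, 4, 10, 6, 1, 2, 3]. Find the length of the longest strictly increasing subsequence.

3

Let dp[i] be the length of the longest such subsequence ending at index i:
i:      1  2  3  4  5  6  7  8  9 10
a[i]:   8  9  7  5  4 10  6  1  2  3
dp:     1  2  1  1  1  3  2  1  2  3
Maximum dp value is 3.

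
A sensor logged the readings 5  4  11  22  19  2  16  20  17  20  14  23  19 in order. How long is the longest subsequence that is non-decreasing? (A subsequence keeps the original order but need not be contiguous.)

Let dp[i] be the length of the longest such subsequence ending at index i:
i:      1  2  3  4  5  6  7  8  9 10 11 12 13
a[i]:   5  4 11 22 19  2 16 20 17 20 14 23 19
dp:     1  1  2  3  3  1  3  4  4  5  3  6  5
Maximum dp value is 6.

6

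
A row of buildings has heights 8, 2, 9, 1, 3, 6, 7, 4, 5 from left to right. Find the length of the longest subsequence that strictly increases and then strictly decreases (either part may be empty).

5

inc[i] = longest strictly increasing subsequence ending at i; dec[i] = longest strictly decreasing subsequence starting at i:
i:     1 2 3 4 5 6 7 8 9
a[i]:  8 2 9 1 3 6 7 4 5
inc:   1 1 2 1 2 3 4 3 4
dec:   3 2 3 1 1 2 2 1 1
Best peak at i=7 (value 7): inc=4, dec=2, length 4+2−1 = 5.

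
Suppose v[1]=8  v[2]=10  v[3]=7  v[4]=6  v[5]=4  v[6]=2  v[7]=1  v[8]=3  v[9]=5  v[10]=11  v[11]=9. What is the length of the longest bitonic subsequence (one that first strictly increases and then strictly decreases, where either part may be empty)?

inc[i] = longest strictly increasing subsequence ending at i; dec[i] = longest strictly decreasing subsequence starting at i:
i:      1  2  3  4  5  6  7  8  9 10 11
v[i]:   8 10  7  6  4  2  1  3  5 11  9
inc:    1  2  1  1  1  1  1  2  3  4  4
dec:    6  6  5  4  3  2  1  1  1  2  1
Best peak at i=2 (value 10): inc=2, dec=6, length 2+6−1 = 7.

7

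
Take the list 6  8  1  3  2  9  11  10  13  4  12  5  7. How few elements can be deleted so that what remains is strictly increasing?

Fewest deletions = n − (longest strictly increasing subsequence).
Patience tails:
6 → extends → [6]
8 → extends → [6, 8]
1 → replaces 6 → [1, 8]
3 → replaces 8 → [1, 3]
2 → replaces 3 → [1, 2]
9 → extends → [1, 2, 9]
11 → extends → [1, 2, 9, 11]
10 → replaces 11 → [1, 2, 9, 10]
13 → extends → [1, 2, 9, 10, 13]
4 → replaces 9 → [1, 2, 4, 10, 13]
12 → replaces 13 → [1, 2, 4, 10, 12]
5 → replaces 10 → [1, 2, 4, 5, 12]
7 → replaces 12 → [1, 2, 4, 5, 7]
Longest strictly increasing subsequence has length 5, so deletions = 13 − 5 = 8.

8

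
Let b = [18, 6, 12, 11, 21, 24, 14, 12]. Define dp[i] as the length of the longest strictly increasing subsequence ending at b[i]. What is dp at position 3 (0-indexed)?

2

dp[i] = 1 + max{dp[j] : j<i, b[j]<b[i]} (or 1 if no such j):
i:      0  1  2  3  4  5  6  7
b[i]:  18  6 12 11 21 24 14 12
dp:     1  1  2  2  3  4  3  3
At index 3 the value is 2.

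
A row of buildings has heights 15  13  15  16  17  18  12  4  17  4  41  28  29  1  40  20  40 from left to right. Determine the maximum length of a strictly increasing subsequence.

8

Track the smallest tail for each achievable length (strict):
15 → extends → [15]
13 → replaces 15 → [13]
15 → extends → [13, 15]
16 → extends → [13, 15, 16]
17 → extends → [13, 15, 16, 17]
18 → extends → [13, 15, 16, 17, 18]
12 → replaces 13 → [12, 15, 16, 17, 18]
4 → replaces 12 → [4, 15, 16, 17, 18]
17 → already a tail → [4, 15, 16, 17, 18]
4 → already a tail → [4, 15, 16, 17, 18]
41 → extends → [4, 15, 16, 17, 18, 41]
28 → replaces 41 → [4, 15, 16, 17, 18, 28]
29 → extends → [4, 15, 16, 17, 18, 28, 29]
1 → replaces 4 → [1, 15, 16, 17, 18, 28, 29]
40 → extends → [1, 15, 16, 17, 18, 28, 29, 40]
20 → replaces 28 → [1, 15, 16, 17, 18, 20, 29, 40]
40 → already a tail → [1, 15, 16, 17, 18, 20, 29, 40]
Eight tails, so the longest strictly increasing subsequence has length 8 (e.g. 13, 15, 16, 17, 18, 28, 29, 40).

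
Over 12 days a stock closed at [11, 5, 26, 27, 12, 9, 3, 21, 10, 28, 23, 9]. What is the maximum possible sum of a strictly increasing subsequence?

92

Let S[i] be the best sum of a strictly increasing subsequence ending at i:
i:      1  2  3  4  5  6  7  8  9 10 11 12
a[i]:  11  5 26 27 12  9  3 21 10 28 23  9
S:     11  5 37 64 23 14  3 44 24 92 67 14
Maximum is 92 (e.g. 11 + 26 + 27 + 28).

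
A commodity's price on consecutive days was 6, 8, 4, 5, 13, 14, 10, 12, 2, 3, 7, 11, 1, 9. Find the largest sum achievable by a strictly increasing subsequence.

Let S[i] be the best sum of a strictly increasing subsequence ending at i:
i:      1  2  3  4  5  6  7  8  9 10 11 12 13 14
a[i]:   6  8  4  5 13 14 10 12  2  3  7 11  1  9
S:      6 14  4  9 27 41 24 36  2  5 16 35  1 25
Maximum is 41 (e.g. 6 + 8 + 13 + 14).

41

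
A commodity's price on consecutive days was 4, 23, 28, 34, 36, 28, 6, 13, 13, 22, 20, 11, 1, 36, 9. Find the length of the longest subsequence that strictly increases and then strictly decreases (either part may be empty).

inc[i] = longest strictly increasing subsequence ending at i; dec[i] = longest strictly decreasing subsequence starting at i:
i:      1  2  3  4  5  6  7  8  9 10 11 12 13 14 15
a[i]:   4 23 28 34 36 28  6 13 13 22 20 11  1 36  9
inc:    1  2  3  4  5  3  2  3  3  4  4  3  1  5  3
dec:    2  5  5  6  6  5  2  3  3  4  3  2  1  2  1
Best peak at i=5 (value 36): inc=5, dec=6, length 5+6−1 = 10.

10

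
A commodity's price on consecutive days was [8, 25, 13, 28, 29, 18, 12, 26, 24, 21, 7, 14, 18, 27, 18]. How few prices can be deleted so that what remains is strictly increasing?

10

Fewest deletions = n − (longest strictly increasing subsequence).
Patience tails:
8 → extends → [8]
25 → extends → [8, 25]
13 → replaces 25 → [8, 13]
28 → extends → [8, 13, 28]
29 → extends → [8, 13, 28, 29]
18 → replaces 28 → [8, 13, 18, 29]
12 → replaces 13 → [8, 12, 18, 29]
26 → replaces 29 → [8, 12, 18, 26]
24 → replaces 26 → [8, 12, 18, 24]
21 → replaces 24 → [8, 12, 18, 21]
7 → replaces 8 → [7, 12, 18, 21]
14 → replaces 18 → [7, 12, 14, 21]
18 → replaces 21 → [7, 12, 14, 18]
27 → extends → [7, 12, 14, 18, 27]
18 → already a tail → [7, 12, 14, 18, 27]
Longest strictly increasing subsequence has length 5, so deletions = 15 − 5 = 10.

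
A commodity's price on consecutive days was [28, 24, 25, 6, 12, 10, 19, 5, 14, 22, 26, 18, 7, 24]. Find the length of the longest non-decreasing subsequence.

5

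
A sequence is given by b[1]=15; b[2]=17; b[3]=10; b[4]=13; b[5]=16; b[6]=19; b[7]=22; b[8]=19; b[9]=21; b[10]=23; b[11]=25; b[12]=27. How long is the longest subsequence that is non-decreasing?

9

Let dp[i] be the length of the longest such subsequence ending at index i:
i:      1  2  3  4  5  6  7  8  9 10 11 12
b[i]:  15 17 10 13 16 19 22 19 21 23 25 27
dp:     1  2  1  2  3  4  5  5  6  7  8  9
Maximum dp value is 9.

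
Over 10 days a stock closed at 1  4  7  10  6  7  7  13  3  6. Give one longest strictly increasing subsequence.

1, 4, 7, 10, 13

Patience tails give the LIS length; then backtrack through the dp parents:
1 → extends → [1]
4 → extends → [1, 4]
7 → extends → [1, 4, 7]
10 → extends → [1, 4, 7, 10]
6 → replaces 7 → [1, 4, 6, 10]
7 → replaces 10 → [1, 4, 6, 7]
7 → already a tail → [1, 4, 6, 7]
13 → extends → [1, 4, 6, 7, 13]
3 → replaces 4 → [1, 3, 6, 7, 13]
6 → already a tail → [1, 3, 6, 7, 13]
Length 5; one witness is 1, 4, 7, 10, 13.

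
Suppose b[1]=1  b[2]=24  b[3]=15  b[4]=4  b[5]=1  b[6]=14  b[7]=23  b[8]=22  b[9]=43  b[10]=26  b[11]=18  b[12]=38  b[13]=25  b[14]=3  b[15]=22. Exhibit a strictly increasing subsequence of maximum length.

1, 4, 14, 23, 26, 38

Patience tails give the LIS length; then backtrack through the dp parents:
1 → extends → [1]
24 → extends → [1, 24]
15 → replaces 24 → [1, 15]
4 → replaces 15 → [1, 4]
1 → already a tail → [1, 4]
14 → extends → [1, 4, 14]
23 → extends → [1, 4, 14, 23]
22 → replaces 23 → [1, 4, 14, 22]
43 → extends → [1, 4, 14, 22, 43]
26 → replaces 43 → [1, 4, 14, 22, 26]
18 → replaces 22 → [1, 4, 14, 18, 26]
38 → extends → [1, 4, 14, 18, 26, 38]
25 → replaces 26 → [1, 4, 14, 18, 25, 38]
3 → replaces 4 → [1, 3, 14, 18, 25, 38]
22 → replaces 25 → [1, 3, 14, 18, 22, 38]
Length 6; one witness is 1, 4, 14, 23, 26, 38.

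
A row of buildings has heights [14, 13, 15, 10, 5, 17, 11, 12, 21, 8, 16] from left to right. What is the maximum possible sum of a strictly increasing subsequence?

67

Let S[i] be the best sum of a strictly increasing subsequence ending at i:
i:      1  2  3  4  5  6  7  8  9 10 11
a[i]:  14 13 15 10  5 17 11 12 21  8 16
S:     14 13 29 10  5 46 21 33 67 13 49
Maximum is 67 (e.g. 14 + 15 + 17 + 21).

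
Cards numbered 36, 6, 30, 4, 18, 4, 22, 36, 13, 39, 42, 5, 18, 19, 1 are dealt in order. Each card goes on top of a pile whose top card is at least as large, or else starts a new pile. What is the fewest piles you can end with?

The minimum number of non-increasing subsequences covering a sequence equals the length of its longest strictly increasing subsequence.
LIS length is 6 (e.g. 6, 18, 22, 36, 39, 42), so 6 piles are needed.

6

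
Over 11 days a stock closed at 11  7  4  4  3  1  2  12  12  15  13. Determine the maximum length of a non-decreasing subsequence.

Track the smallest tail for each achievable length (allowing ties):
11 → extends → [11]
7 → replaces 11 → [7]
4 → replaces 7 → [4]
4 → extends → [4, 4]
3 → replaces 4 → [3, 4]
1 → replaces 3 → [1, 4]
2 → replaces 4 → [1, 2]
12 → extends → [1, 2, 12]
12 → extends → [1, 2, 12, 12]
15 → extends → [1, 2, 12, 12, 15]
13 → replaces 15 → [1, 2, 12, 12, 13]
Five tails, so the longest non-decreasing subsequence has length 5 (e.g. 4, 4, 12, 12, 15).

5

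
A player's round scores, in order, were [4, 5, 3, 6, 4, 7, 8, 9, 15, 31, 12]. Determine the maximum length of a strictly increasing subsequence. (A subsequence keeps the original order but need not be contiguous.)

Track the smallest tail for each achievable length (strict):
4 → extends → [4]
5 → extends → [4, 5]
3 → replaces 4 → [3, 5]
6 → extends → [3, 5, 6]
4 → replaces 5 → [3, 4, 6]
7 → extends → [3, 4, 6, 7]
8 → extends → [3, 4, 6, 7, 8]
9 → extends → [3, 4, 6, 7, 8, 9]
15 → extends → [3, 4, 6, 7, 8, 9, 15]
31 → extends → [3, 4, 6, 7, 8, 9, 15, 31]
12 → replaces 15 → [3, 4, 6, 7, 8, 9, 12, 31]
Eight tails, so the longest strictly increasing subsequence has length 8 (e.g. 4, 5, 6, 7, 8, 9, 15, 31).

8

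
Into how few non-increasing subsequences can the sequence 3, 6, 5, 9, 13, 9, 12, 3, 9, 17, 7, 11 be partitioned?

Place each on the leftmost legal pile:
3 → new pile 1 (tops now [3])
6 → new pile 2 (tops now [3, 6])
5 → pile 2 (tops now [3, 5])
9 → new pile 3 (tops now [3, 5, 9])
13 → new pile 4 (tops now [3, 5, 9, 13])
9 → pile 3 (tops now [3, 5, 9, 13])
12 → pile 4 (tops now [3, 5, 9, 12])
3 → pile 1 (tops now [3, 5, 9, 12])
9 → pile 3 (tops now [3, 5, 9, 12])
17 → new pile 5 (tops now [3, 5, 9, 12, 17])
7 → pile 3 (tops now [3, 5, 7, 12, 17])
11 → pile 4 (tops now [3, 5, 7, 11, 17])
Five piles.

5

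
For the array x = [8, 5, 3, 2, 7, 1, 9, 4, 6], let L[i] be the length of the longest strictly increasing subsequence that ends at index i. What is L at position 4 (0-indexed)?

2

dp[i] = 1 + max{dp[j] : j<i, x[j]<x[i]} (or 1 if no such j):
i:     0 1 2 3 4 5 6 7 8
x[i]:  8 5 3 2 7 1 9 4 6
dp:    1 1 1 1 2 1 3 2 3
At index 4 the value is 2.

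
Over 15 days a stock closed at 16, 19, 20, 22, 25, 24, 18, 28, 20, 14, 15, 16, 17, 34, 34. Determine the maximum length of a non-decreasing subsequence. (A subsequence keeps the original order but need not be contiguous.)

Track the smallest tail for each achievable length (allowing ties):
16 → extends → [16]
19 → extends → [16, 19]
20 → extends → [16, 19, 20]
22 → extends → [16, 19, 20, 22]
25 → extends → [16, 19, 20, 22, 25]
24 → replaces 25 → [16, 19, 20, 22, 24]
18 → replaces 19 → [16, 18, 20, 22, 24]
28 → extends → [16, 18, 20, 22, 24, 28]
20 → replaces 22 → [16, 18, 20, 20, 24, 28]
14 → replaces 16 → [14, 18, 20, 20, 24, 28]
15 → replaces 18 → [14, 15, 20, 20, 24, 28]
16 → replaces 20 → [14, 15, 16, 20, 24, 28]
17 → replaces 20 → [14, 15, 16, 17, 24, 28]
34 → extends → [14, 15, 16, 17, 24, 28, 34]
34 → extends → [14, 15, 16, 17, 24, 28, 34, 34]
Eight tails, so the longest non-decreasing subsequence has length 8 (e.g. 16, 19, 20, 22, 25, 28, 34, 34).

8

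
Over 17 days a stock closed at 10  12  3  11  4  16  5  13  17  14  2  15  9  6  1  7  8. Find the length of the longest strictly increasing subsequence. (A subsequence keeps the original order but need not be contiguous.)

Track the smallest tail for each achievable length (strict):
10 → extends → [10]
12 → extends → [10, 12]
3 → replaces 10 → [3, 12]
11 → replaces 12 → [3, 11]
4 → replaces 11 → [3, 4]
16 → extends → [3, 4, 16]
5 → replaces 16 → [3, 4, 5]
13 → extends → [3, 4, 5, 13]
17 → extends → [3, 4, 5, 13, 17]
14 → replaces 17 → [3, 4, 5, 13, 14]
2 → replaces 3 → [2, 4, 5, 13, 14]
15 → extends → [2, 4, 5, 13, 14, 15]
9 → replaces 13 → [2, 4, 5, 9, 14, 15]
6 → replaces 9 → [2, 4, 5, 6, 14, 15]
1 → replaces 2 → [1, 4, 5, 6, 14, 15]
7 → replaces 14 → [1, 4, 5, 6, 7, 15]
8 → replaces 15 → [1, 4, 5, 6, 7, 8]
Six tails, so the longest strictly increasing subsequence has length 6 (e.g. 3, 4, 5, 13, 14, 15).

6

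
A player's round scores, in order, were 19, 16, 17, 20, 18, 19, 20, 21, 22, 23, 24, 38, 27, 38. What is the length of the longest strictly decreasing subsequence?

Let dp[i] be the longest strictly decreasing subsequence ending at i:
i:      1  2  3  4  5  6  7  8  9 10 11 12 13 14
a[i]:  19 16 17 20 18 19 20 21 22 23 24 38 27 38
dp:     1  2  2  1  2  2  1  1  1  1  1  1  2  1
Maximum is 2.

2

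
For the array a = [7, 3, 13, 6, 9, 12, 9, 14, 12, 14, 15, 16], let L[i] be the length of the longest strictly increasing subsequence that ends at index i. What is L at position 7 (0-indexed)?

dp[i] = 1 + max{dp[j] : j<i, a[j]<a[i]} (or 1 if no such j):
i:      0  1  2  3  4  5  6  7  8  9 10 11
a[i]:   7  3 13  6  9 12  9 14 12 14 15 16
dp:     1  1  2  2  3  4  3  5  4  5  6  7
At index 7 the value is 5.

5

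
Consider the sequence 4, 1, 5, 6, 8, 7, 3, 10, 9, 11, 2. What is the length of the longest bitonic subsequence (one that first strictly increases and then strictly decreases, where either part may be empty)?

inc[i] = longest strictly increasing subsequence ending at i; dec[i] = longest strictly decreasing subsequence starting at i:
i:      1  2  3  4  5  6  7  8  9 10 11
a[i]:   4  1  5  6  8  7  3 10  9 11  2
inc:    1  1  2  3  4  4  2  5  5  6  2
dec:    3  1  3  3  4  3  2  3  2  2  1
Best peak at i=5 (value 8): inc=4, dec=4, length 4+4−1 = 7.

7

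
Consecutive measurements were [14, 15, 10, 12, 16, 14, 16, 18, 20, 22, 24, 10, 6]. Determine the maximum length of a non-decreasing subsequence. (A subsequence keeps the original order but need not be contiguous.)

Let dp[i] be the length of the longest such subsequence ending at index i:
i:      1  2  3  4  5  6  7  8  9 10 11 12 13
a[i]:  14 15 10 12 16 14 16 18 20 22 24 10  6
dp:     1  2  1  2  3  3  4  5  6  7  8  2  1
Maximum dp value is 8.

8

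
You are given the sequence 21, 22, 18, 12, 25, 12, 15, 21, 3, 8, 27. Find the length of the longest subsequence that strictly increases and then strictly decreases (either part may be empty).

5

inc[i] = longest strictly increasing subsequence ending at i; dec[i] = longest strictly decreasing subsequence starting at i:
i:      1  2  3  4  5  6  7  8  9 10 11
a[i]:  21 22 18 12 25 12 15 21  3  8 27
inc:    1  2  1  1  3  1  2  3  1  2  4
dec:    4  4  3  2  3  2  2  2  1  1  1
Best peak at i=2 (value 22): inc=2, dec=4, length 2+4−1 = 5.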